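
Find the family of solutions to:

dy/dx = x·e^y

Separating variables and integrating:
-e^(-y) = x²/2 + C

General solution: y = -ln(C - x²/2)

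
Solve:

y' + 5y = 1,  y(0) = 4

General solution: y = 1/5 + Ce^(-5x)
Applying y(0) = 4: C = 4 - 1/5 = 19/5
Particular solution: y = 1/5 + (19/5)e^(-5x)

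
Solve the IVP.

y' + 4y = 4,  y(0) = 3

General solution: y = 1 + Ce^(-4x)
Applying y(0) = 3: C = 3 - 1 = 2
Particular solution: y = 1 + 2e^(-4x)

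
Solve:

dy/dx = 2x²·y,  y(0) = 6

General solution: y = Ce^(2x³/3)
Applying IC y(0) = 6:
Particular solution: y = 6e^(2x³/3)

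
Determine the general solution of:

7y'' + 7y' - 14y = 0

Characteristic equation: 7r² + 7r - 14 = 0
Divide by 7: r² + r - 2 = 0
Roots: r = 1, -2 (distinct real)
General solution: y = C₁e^x + C₂e^(-2x)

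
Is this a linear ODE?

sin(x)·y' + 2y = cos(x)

Yes. Linear (y and its derivatives appear to the first power only, no products of y terms)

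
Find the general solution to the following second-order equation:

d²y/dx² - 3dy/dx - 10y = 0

Characteristic equation: r² - 3r - 10 = 0
Roots: r = 5, -2 (distinct real)
General solution: y = C₁e^(5x) + C₂e^(-2x)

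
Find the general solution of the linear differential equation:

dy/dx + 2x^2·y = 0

Using integrating factor method:

General solution: y = Ce^(-2x^3/3)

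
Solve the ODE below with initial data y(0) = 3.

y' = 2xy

General solution: y = Ce^(x²)
Applying IC y(0) = 3:
Particular solution: y = 3e^(x²)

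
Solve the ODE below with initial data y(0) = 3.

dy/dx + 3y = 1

General solution: y = 1/3 + Ce^(-3x)
Applying y(0) = 3: C = 3 - 1/3 = 8/3
Particular solution: y = 1/3 + (8/3)e^(-3x)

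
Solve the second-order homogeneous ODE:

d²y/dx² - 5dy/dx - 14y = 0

Characteristic equation: r² - 5r - 14 = 0
Roots: r = 7, -2 (distinct real)
General solution: y = C₁e^(7x) + C₂e^(-2x)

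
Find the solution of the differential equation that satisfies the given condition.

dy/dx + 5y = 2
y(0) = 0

General solution: y = 2/5 + Ce^(-5x)
Applying y(0) = 0: C = 0 - 2/5 = -2/5
Particular solution: y = 2/5 - (2/5)e^(-5x)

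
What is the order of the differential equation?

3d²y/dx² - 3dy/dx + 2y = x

The order is 2 (highest derivative is of order 2).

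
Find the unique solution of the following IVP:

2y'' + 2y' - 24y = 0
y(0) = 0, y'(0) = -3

General solution: y = C₁e^(3x) + C₂e^(-4x)
Applying ICs: C₁ = -3/7, C₂ = 3/7
Particular solution: y = -(3/7)e^(3x) + (3/7)e^(-4x)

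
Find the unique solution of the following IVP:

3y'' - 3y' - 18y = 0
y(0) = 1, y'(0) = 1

General solution: y = C₁e^(3x) + C₂e^(-2x)
Applying ICs: C₁ = 3/5, C₂ = 2/5
Particular solution: y = (3/5)e^(3x) + (2/5)e^(-2x)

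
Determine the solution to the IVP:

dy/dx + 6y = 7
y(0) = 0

General solution: y = 7/6 + Ce^(-6x)
Applying y(0) = 0: C = 0 - 7/6 = -7/6
Particular solution: y = 7/6 - (7/6)e^(-6x)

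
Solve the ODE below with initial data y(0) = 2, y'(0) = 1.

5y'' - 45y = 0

General solution: y = C₁e^(3x) + C₂e^(-3x)
Applying ICs: C₁ = 7/6, C₂ = 5/6
Particular solution: y = (7/6)e^(3x) + (5/6)e^(-3x)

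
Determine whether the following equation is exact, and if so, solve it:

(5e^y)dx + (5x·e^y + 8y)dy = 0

Verify exactness: ∂M/∂y = ∂N/∂x ✓
Find F(x,y) such that ∂F/∂x = M, ∂F/∂y = N
Solution: 5x·e^y + 4y² = C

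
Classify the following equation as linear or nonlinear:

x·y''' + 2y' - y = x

Linear (y and its derivatives appear to the first power only, no products of y terms)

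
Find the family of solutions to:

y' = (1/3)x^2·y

Separating variables and integrating:
ln|y| = x^3/9 + C

General solution: y = Ce^(x^3/9)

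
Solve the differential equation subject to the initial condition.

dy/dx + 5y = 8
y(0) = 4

General solution: y = 8/5 + Ce^(-5x)
Applying y(0) = 4: C = 4 - 8/5 = 12/5
Particular solution: y = 8/5 + (12/5)e^(-5x)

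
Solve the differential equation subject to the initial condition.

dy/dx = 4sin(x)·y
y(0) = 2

General solution: y = Ce^(-4cos(x))
Applying IC y(0) = 2:
Particular solution: y = 2e^(4(1-cos(x)))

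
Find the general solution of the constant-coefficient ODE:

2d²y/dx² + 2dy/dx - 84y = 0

Characteristic equation: 2r² + 2r - 84 = 0
Divide by 2: r² + r - 42 = 0
Roots: r = 6, -7 (distinct real)
General solution: y = C₁e^(6x) + C₂e^(-7x)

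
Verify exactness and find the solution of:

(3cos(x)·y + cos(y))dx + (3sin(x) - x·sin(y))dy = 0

Verify exactness: ∂M/∂y = ∂N/∂x ✓
Find F(x,y) such that ∂F/∂x = M, ∂F/∂y = N
Solution: 3sin(x)·y + x·cos(y) = C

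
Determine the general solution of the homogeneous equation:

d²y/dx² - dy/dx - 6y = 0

Characteristic equation: r² - r - 6 = 0
Roots: r = 3, -2 (distinct real)
General solution: y = C₁e^(3x) + C₂e^(-2x)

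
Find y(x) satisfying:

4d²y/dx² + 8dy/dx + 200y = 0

Characteristic equation: 4r² + 8r + 200 = 0
Divide by 4: r² + 2r + 50 = 0
Roots: r = -1 ± 7i (complex conjugates)
General solution: y = e^(-x)(C₁cos(7x) + C₂sin(7x))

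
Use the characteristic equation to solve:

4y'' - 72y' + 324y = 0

Characteristic equation: 4r² - 72r + 324 = 0
Divide by 4: r² - 18r + 81 = 0
Factored: (r - 9)² = 0
Repeated root: r = 9
General solution: y = (C₁ + C₂x)e^(9x)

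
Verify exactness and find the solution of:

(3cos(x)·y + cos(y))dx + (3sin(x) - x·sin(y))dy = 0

Verify exactness: ∂M/∂y = ∂N/∂x ✓
Find F(x,y) such that ∂F/∂x = M, ∂F/∂y = N
Solution: 3sin(x)·y + x·cos(y) = C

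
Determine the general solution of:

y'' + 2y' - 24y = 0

Characteristic equation: r² + 2r - 24 = 0
Roots: r = 4, -6 (distinct real)
General solution: y = C₁e^(4x) + C₂e^(-6x)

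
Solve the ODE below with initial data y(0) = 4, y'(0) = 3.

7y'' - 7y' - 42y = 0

General solution: y = C₁e^(3x) + C₂e^(-2x)
Applying ICs: C₁ = 11/5, C₂ = 9/5
Particular solution: y = (11/5)e^(3x) + (9/5)e^(-2x)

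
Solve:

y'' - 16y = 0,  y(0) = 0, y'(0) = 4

General solution: y = C₁e^(4x) + C₂e^(-4x)
Applying ICs: C₁ = 1/2, C₂ = -1/2
Particular solution: y = (1/2)e^(4x) - (1/2)e^(-4x)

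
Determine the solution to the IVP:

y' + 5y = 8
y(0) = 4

General solution: y = 8/5 + Ce^(-5x)
Applying y(0) = 4: C = 4 - 8/5 = 12/5
Particular solution: y = 8/5 + (12/5)e^(-5x)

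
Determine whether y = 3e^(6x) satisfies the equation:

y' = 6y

Verification:
y = 3e^(6x)
y' = 18e^(6x)
6y = 18e^(6x)
y' = 6y ✓

Yes, it is a solution.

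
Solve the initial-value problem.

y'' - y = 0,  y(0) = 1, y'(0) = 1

General solution: y = C₁e^x + C₂e^(-x)
Applying ICs: C₁ = 1, C₂ = 0
Particular solution: y = e^x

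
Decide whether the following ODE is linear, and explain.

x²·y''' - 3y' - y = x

Linear (y and its derivatives appear to the first power only, no products of y terms)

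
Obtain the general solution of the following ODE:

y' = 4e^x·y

Separating variables and integrating:
ln|y| = 4e^x + C

General solution: y = Ce^(4e^x)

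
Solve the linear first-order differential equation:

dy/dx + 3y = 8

Using integrating factor method:

General solution: y = 8/3 + Ce^(-3x)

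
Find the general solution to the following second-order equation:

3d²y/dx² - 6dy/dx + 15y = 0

Characteristic equation: 3r² - 6r + 15 = 0
Divide by 3: r² - 2r + 5 = 0
Roots: r = 1 ± 2i (complex conjugates)
General solution: y = e^x(C₁cos(2x) + C₂sin(2x))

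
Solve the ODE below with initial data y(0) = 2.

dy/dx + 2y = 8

General solution: y = 4 + Ce^(-2x)
Applying y(0) = 2: C = 2 - 4 = -2
Particular solution: y = 4 - 2e^(-2x)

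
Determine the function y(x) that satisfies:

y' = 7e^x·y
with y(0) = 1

General solution: y = Ce^(7e^x)
Applying IC y(0) = 1:
Particular solution: y = e^(7(e^x - 1))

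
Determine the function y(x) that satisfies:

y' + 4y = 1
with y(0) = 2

General solution: y = 1/4 + Ce^(-4x)
Applying y(0) = 2: C = 2 - 1/4 = 7/4
Particular solution: y = 1/4 + (7/4)e^(-4x)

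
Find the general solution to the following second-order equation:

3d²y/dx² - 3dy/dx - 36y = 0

Characteristic equation: 3r² - 3r - 36 = 0
Divide by 3: r² - r - 12 = 0
Roots: r = 4, -3 (distinct real)
General solution: y = C₁e^(4x) + C₂e^(-3x)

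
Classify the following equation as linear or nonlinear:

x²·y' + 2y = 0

Linear (y and its derivatives appear to the first power only, no products of y terms)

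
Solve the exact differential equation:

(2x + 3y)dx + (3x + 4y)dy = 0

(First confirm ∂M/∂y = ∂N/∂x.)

Verify exactness: ∂M/∂y = ∂N/∂x ✓
Find F(x,y) such that ∂F/∂x = M, ∂F/∂y = N
Solution: x² + 3xy + 2y² = C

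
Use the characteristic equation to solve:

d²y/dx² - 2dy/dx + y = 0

Characteristic equation: r² - 2r + 1 = 0
Factored: (r - 1)² = 0
Repeated root: r = 1
General solution: y = (C₁ + C₂x)e^x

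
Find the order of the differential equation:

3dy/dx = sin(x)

The order is 1 (highest derivative is of order 1).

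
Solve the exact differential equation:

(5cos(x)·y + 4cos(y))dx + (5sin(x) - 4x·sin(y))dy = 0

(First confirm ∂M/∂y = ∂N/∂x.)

Verify exactness: ∂M/∂y = ∂N/∂x ✓
Find F(x,y) such that ∂F/∂x = M, ∂F/∂y = N
Solution: 5sin(x)·y + 4x·cos(y) = C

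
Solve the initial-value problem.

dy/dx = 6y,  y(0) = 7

General solution: y = Ce^(6x)
Applying IC y(0) = 7:
Particular solution: y = 7e^(6x)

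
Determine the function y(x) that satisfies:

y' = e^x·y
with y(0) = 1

General solution: y = Ce^(e^x)
Applying IC y(0) = 1:
Particular solution: y = e^(e^x - 1)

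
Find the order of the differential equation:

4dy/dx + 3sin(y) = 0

The order is 1 (highest derivative is of order 1).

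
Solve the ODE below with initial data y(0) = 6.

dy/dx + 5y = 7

General solution: y = 7/5 + Ce^(-5x)
Applying y(0) = 6: C = 6 - 7/5 = 23/5
Particular solution: y = 7/5 + (23/5)e^(-5x)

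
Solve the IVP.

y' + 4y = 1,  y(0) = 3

General solution: y = 1/4 + Ce^(-4x)
Applying y(0) = 3: C = 3 - 1/4 = 11/4
Particular solution: y = 1/4 + (11/4)e^(-4x)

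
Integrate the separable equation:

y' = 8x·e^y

Separating variables and integrating:
-e^(-y) = 4x² + C

General solution: y = -ln(C - 4x²)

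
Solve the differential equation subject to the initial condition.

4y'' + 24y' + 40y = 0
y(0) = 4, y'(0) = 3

General solution: y = e^(-3x)(C₁cos(x) + C₂sin(x))
Complex roots r = -3 ± i
Applying ICs: C₁ = 4, C₂ = 15
Particular solution: y = e^(-3x)(4cos(x) + 15sin(x))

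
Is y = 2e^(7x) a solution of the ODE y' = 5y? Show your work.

Verification:
y = 2e^(7x)
y' = 14e^(7x)
But 5y = 10e^(7x)
y' ≠ 5y — the derivative does not match

No, it is not a solution.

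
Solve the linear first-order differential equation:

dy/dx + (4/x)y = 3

Using integrating factor method:

General solution: y = (3/5)x + Cx^(-4)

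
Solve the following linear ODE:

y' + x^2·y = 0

Using integrating factor method:

General solution: y = Ce^(-x^3/3)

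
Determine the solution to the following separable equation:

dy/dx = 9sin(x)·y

Separating variables and integrating:
ln|y| = -9cos(x) + C

General solution: y = Ce^(-9cos(x))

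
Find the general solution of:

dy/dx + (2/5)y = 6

Using integrating factor method:

General solution: y = 15 + Ce^(-2x/5)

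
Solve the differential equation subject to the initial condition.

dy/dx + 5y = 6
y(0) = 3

General solution: y = 6/5 + Ce^(-5x)
Applying y(0) = 3: C = 3 - 6/5 = 9/5
Particular solution: y = 6/5 + (9/5)e^(-5x)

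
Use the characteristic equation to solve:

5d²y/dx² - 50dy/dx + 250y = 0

Characteristic equation: 5r² - 50r + 250 = 0
Divide by 5: r² - 10r + 50 = 0
Roots: r = 5 ± 5i (complex conjugates)
General solution: y = e^(5x)(C₁cos(5x) + C₂sin(5x))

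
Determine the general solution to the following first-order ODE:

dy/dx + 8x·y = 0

Using integrating factor method:

General solution: y = Ce^(-4x^2)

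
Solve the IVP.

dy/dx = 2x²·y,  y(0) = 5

General solution: y = Ce^(2x³/3)
Applying IC y(0) = 5:
Particular solution: y = 5e^(2x³/3)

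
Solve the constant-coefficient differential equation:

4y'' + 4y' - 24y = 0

Characteristic equation: 4r² + 4r - 24 = 0
Divide by 4: r² + r - 6 = 0
Roots: r = 2, -3 (distinct real)
General solution: y = C₁e^(2x) + C₂e^(-3x)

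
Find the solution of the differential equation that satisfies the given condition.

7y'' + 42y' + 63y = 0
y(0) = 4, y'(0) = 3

General solution: y = (C₁ + C₂x)e^(-3x)
Repeated root r = -3
Applying ICs: C₁ = 4, C₂ = 15
Particular solution: y = (4 + 15x)e^(-3x)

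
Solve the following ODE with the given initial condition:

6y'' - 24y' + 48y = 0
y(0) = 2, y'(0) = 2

General solution: y = e^(2x)(C₁cos(2x) + C₂sin(2x))
Complex roots r = 2 ± 2i
Applying ICs: C₁ = 2, C₂ = -1
Particular solution: y = e^(2x)(2cos(2x) - sin(2x))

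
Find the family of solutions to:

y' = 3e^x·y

Separating variables and integrating:
ln|y| = 3e^x + C

General solution: y = Ce^(3e^x)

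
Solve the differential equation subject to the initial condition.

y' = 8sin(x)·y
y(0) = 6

General solution: y = Ce^(-8cos(x))
Applying IC y(0) = 6:
Particular solution: y = 6e^(8(1-cos(x)))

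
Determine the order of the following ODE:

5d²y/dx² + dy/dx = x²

The order is 2 (highest derivative is of order 2).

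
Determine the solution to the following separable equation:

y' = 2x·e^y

Separating variables and integrating:
-e^(-y) = x² + C

General solution: y = -ln(C - x²)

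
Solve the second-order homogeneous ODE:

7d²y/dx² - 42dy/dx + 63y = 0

Characteristic equation: 7r² - 42r + 63 = 0
Divide by 7: r² - 6r + 9 = 0
Factored: (r - 3)² = 0
Repeated root: r = 3
General solution: y = (C₁ + C₂x)e^(3x)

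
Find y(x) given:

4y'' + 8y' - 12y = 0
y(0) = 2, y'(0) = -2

General solution: y = C₁e^x + C₂e^(-3x)
Applying ICs: C₁ = 1, C₂ = 1
Particular solution: y = e^x + e^(-3x)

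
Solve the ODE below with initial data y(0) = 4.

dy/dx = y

General solution: y = Ce^x
Applying IC y(0) = 4:
Particular solution: y = 4e^x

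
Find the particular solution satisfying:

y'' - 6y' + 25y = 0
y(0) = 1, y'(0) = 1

General solution: y = e^(3x)(C₁cos(4x) + C₂sin(4x))
Complex roots r = 3 ± 4i
Applying ICs: C₁ = 1, C₂ = -1/2
Particular solution: y = e^(3x)(cos(4x) - (1/2)sin(4x))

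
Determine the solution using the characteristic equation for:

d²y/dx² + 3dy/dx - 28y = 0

Characteristic equation: r² + 3r - 28 = 0
Roots: r = 4, -7 (distinct real)
General solution: y = C₁e^(4x) + C₂e^(-7x)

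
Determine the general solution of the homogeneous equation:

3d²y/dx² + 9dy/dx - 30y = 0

Characteristic equation: 3r² + 9r - 30 = 0
Divide by 3: r² + 3r - 10 = 0
Roots: r = 2, -5 (distinct real)
General solution: y = C₁e^(2x) + C₂e^(-5x)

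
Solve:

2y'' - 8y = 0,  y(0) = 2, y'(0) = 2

General solution: y = C₁e^(2x) + C₂e^(-2x)
Applying ICs: C₁ = 3/2, C₂ = 1/2
Particular solution: y = (3/2)e^(2x) + (1/2)e^(-2x)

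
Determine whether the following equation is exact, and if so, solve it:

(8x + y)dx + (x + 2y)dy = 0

Verify exactness: ∂M/∂y = ∂N/∂x ✓
Find F(x,y) such that ∂F/∂x = M, ∂F/∂y = N
Solution: 4x² + xy + y² = C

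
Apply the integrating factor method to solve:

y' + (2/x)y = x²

Using integrating factor method:

General solution: y = (1/5)x^3 + Cx^(-2)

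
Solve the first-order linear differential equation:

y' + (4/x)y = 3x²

Using integrating factor method:

General solution: y = (3/7)x^3 + Cx^(-4)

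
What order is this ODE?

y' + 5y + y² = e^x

The order is 1 (highest derivative is of order 1).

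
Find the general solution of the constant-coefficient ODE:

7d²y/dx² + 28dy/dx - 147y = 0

Characteristic equation: 7r² + 28r - 147 = 0
Divide by 7: r² + 4r - 21 = 0
Roots: r = 3, -7 (distinct real)
General solution: y = C₁e^(3x) + C₂e^(-7x)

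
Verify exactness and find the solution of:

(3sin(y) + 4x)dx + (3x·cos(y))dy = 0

Verify exactness: ∂M/∂y = ∂N/∂x ✓
Find F(x,y) such that ∂F/∂x = M, ∂F/∂y = N
Solution: 3x·sin(y) + 2x² = C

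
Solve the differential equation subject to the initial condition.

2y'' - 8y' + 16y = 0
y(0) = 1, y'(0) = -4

General solution: y = e^(2x)(C₁cos(2x) + C₂sin(2x))
Complex roots r = 2 ± 2i
Applying ICs: C₁ = 1, C₂ = -3
Particular solution: y = e^(2x)(cos(2x) - 3sin(2x))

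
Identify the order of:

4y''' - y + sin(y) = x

The order is 3 (highest derivative is of order 3).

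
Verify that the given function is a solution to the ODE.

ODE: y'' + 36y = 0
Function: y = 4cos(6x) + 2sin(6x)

Verification:
y'' = -144cos(6x) - 72sin(6x)
y'' + 36y = 0 ✓

Yes, it is a solution.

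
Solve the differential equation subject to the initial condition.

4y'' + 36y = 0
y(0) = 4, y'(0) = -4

General solution: y = C₁cos(3x) + C₂sin(3x)
Complex roots r = ±3i
Applying ICs: C₁ = 4, C₂ = -4/3
Particular solution: y = 4cos(3x) - (4/3)sin(3x)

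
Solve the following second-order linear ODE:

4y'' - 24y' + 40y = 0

Characteristic equation: 4r² - 24r + 40 = 0
Divide by 4: r² - 6r + 10 = 0
Roots: r = 3 ± i (complex conjugates)
General solution: y = e^(3x)(C₁cos(x) + C₂sin(x))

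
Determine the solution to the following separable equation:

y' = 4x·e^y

Separating variables and integrating:
-e^(-y) = 2x² + C

General solution: y = -ln(C - 2x²)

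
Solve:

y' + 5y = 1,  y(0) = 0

General solution: y = 1/5 + Ce^(-5x)
Applying y(0) = 0: C = 0 - 1/5 = -1/5
Particular solution: y = 1/5 - (1/5)e^(-5x)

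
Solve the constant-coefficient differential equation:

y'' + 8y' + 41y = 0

Characteristic equation: r² + 8r + 41 = 0
Roots: r = -4 ± 5i (complex conjugates)
General solution: y = e^(-4x)(C₁cos(5x) + C₂sin(5x))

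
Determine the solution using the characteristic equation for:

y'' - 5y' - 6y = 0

Characteristic equation: r² - 5r - 6 = 0
Roots: r = 6, -1 (distinct real)
General solution: y = C₁e^(6x) + C₂e^(-x)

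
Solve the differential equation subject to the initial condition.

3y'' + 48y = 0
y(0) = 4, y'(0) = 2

General solution: y = C₁cos(4x) + C₂sin(4x)
Complex roots r = ±4i
Applying ICs: C₁ = 4, C₂ = 1/2
Particular solution: y = 4cos(4x) + (1/2)sin(4x)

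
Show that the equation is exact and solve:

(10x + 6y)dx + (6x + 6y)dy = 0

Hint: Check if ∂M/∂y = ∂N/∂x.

Verify exactness: ∂M/∂y = ∂N/∂x ✓
Find F(x,y) such that ∂F/∂x = M, ∂F/∂y = N
Solution: 5x² + 6xy + 3y² = C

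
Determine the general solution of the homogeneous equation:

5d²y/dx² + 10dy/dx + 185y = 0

Characteristic equation: 5r² + 10r + 185 = 0
Divide by 5: r² + 2r + 37 = 0
Roots: r = -1 ± 6i (complex conjugates)
General solution: y = e^(-x)(C₁cos(6x) + C₂sin(6x))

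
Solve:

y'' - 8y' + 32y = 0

Characteristic equation: r² - 8r + 32 = 0
Roots: r = 4 ± 4i (complex conjugates)
General solution: y = e^(4x)(C₁cos(4x) + C₂sin(4x))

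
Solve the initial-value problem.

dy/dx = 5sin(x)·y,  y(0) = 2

General solution: y = Ce^(-5cos(x))
Applying IC y(0) = 2:
Particular solution: y = 2e^(5(1-cos(x)))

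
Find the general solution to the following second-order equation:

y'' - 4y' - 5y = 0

Characteristic equation: r² - 4r - 5 = 0
Roots: r = 5, -1 (distinct real)
General solution: y = C₁e^(5x) + C₂e^(-x)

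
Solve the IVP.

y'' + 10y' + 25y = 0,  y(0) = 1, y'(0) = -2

General solution: y = (C₁ + C₂x)e^(-5x)
Repeated root r = -5
Applying ICs: C₁ = 1, C₂ = 3
Particular solution: y = (1 + 3x)e^(-5x)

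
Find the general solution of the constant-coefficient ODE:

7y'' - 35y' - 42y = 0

Characteristic equation: 7r² - 35r - 42 = 0
Divide by 7: r² - 5r - 6 = 0
Roots: r = 6, -1 (distinct real)
General solution: y = C₁e^(6x) + C₂e^(-x)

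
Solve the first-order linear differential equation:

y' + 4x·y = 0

Using integrating factor method:

General solution: y = Ce^(-2x^2)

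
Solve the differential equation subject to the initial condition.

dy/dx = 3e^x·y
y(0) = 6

General solution: y = Ce^(3e^x)
Applying IC y(0) = 6:
Particular solution: y = 6e^(3(e^x - 1))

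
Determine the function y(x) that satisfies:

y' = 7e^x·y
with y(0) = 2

General solution: y = Ce^(7e^x)
Applying IC y(0) = 2:
Particular solution: y = 2e^(7(e^x - 1))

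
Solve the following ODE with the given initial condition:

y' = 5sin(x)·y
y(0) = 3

General solution: y = Ce^(-5cos(x))
Applying IC y(0) = 3:
Particular solution: y = 3e^(5(1-cos(x)))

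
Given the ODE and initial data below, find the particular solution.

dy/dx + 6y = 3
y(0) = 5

General solution: y = 1/2 + Ce^(-6x)
Applying y(0) = 5: C = 5 - 1/2 = 9/2
Particular solution: y = 1/2 + (9/2)e^(-6x)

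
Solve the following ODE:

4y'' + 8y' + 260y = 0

Characteristic equation: 4r² + 8r + 260 = 0
Divide by 4: r² + 2r + 65 = 0
Roots: r = -1 ± 8i (complex conjugates)
General solution: y = e^(-x)(C₁cos(8x) + C₂sin(8x))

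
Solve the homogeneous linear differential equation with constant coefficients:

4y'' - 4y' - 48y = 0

Characteristic equation: 4r² - 4r - 48 = 0
Divide by 4: r² - r - 12 = 0
Roots: r = 4, -3 (distinct real)
General solution: y = C₁e^(4x) + C₂e^(-3x)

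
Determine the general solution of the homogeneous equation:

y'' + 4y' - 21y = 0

Characteristic equation: r² + 4r - 21 = 0
Roots: r = 3, -7 (distinct real)
General solution: y = C₁e^(3x) + C₂e^(-7x)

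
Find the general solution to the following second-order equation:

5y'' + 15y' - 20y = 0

Characteristic equation: 5r² + 15r - 20 = 0
Divide by 5: r² + 3r - 4 = 0
Roots: r = 1, -4 (distinct real)
General solution: y = C₁e^x + C₂e^(-4x)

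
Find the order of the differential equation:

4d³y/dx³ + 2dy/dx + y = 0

The order is 3 (highest derivative is of order 3).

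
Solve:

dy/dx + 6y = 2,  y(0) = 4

General solution: y = 1/3 + Ce^(-6x)
Applying y(0) = 4: C = 4 - 1/3 = 11/3
Particular solution: y = 1/3 + (11/3)e^(-6x)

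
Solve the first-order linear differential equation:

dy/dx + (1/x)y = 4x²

Using integrating factor method:

General solution: y = x^3 + C/x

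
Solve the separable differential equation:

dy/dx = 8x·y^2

Separating variables and integrating:
-1/y = 4x^2 + C

General solution: y^-1 = -4x^2 + C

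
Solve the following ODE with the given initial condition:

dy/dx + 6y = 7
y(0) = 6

General solution: y = 7/6 + Ce^(-6x)
Applying y(0) = 6: C = 6 - 7/6 = 29/6
Particular solution: y = 7/6 + (29/6)e^(-6x)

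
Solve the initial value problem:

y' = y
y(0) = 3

General solution: y = Ce^x
Applying IC y(0) = 3:
Particular solution: y = 3e^x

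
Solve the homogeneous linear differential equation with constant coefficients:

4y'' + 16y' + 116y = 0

Characteristic equation: 4r² + 16r + 116 = 0
Divide by 4: r² + 4r + 29 = 0
Roots: r = -2 ± 5i (complex conjugates)
General solution: y = e^(-2x)(C₁cos(5x) + C₂sin(5x))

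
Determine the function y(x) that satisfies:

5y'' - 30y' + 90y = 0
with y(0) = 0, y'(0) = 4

General solution: y = e^(3x)(C₁cos(3x) + C₂sin(3x))
Complex roots r = 3 ± 3i
Applying ICs: C₁ = 0, C₂ = 4/3
Particular solution: y = e^(3x)((4/3)sin(3x))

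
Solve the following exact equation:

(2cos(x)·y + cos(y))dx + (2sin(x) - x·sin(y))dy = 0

Verify exactness: ∂M/∂y = ∂N/∂x ✓
Find F(x,y) such that ∂F/∂x = M, ∂F/∂y = N
Solution: 2sin(x)·y + x·cos(y) = C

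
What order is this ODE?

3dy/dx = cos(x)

The order is 1 (highest derivative is of order 1).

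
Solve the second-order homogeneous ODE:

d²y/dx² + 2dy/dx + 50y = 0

Characteristic equation: r² + 2r + 50 = 0
Roots: r = -1 ± 7i (complex conjugates)
General solution: y = e^(-x)(C₁cos(7x) + C₂sin(7x))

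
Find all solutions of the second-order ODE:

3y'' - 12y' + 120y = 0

Characteristic equation: 3r² - 12r + 120 = 0
Divide by 3: r² - 4r + 40 = 0
Roots: r = 2 ± 6i (complex conjugates)
General solution: y = e^(2x)(C₁cos(6x) + C₂sin(6x))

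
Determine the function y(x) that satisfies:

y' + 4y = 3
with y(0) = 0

General solution: y = 3/4 + Ce^(-4x)
Applying y(0) = 0: C = 0 - 3/4 = -3/4
Particular solution: y = 3/4 - (3/4)e^(-4x)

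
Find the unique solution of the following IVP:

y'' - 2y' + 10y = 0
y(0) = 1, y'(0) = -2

General solution: y = e^x(C₁cos(3x) + C₂sin(3x))
Complex roots r = 1 ± 3i
Applying ICs: C₁ = 1, C₂ = -1
Particular solution: y = e^x(cos(3x) - sin(3x))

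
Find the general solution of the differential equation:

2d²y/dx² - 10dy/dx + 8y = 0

Characteristic equation: 2r² - 10r + 8 = 0
Divide by 2: r² - 5r + 4 = 0
Roots: r = 4, 1 (distinct real)
General solution: y = C₁e^(4x) + C₂e^x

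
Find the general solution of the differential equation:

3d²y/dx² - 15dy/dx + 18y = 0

Characteristic equation: 3r² - 15r + 18 = 0
Divide by 3: r² - 5r + 6 = 0
Roots: r = 2, 3 (distinct real)
General solution: y = C₁e^(2x) + C₂e^(3x)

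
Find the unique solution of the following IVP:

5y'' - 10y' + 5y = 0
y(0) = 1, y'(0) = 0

General solution: y = (C₁ + C₂x)e^x
Repeated root r = 1
Applying ICs: C₁ = 1, C₂ = -1
Particular solution: y = (1 - x)e^x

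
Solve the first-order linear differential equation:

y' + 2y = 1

Using integrating factor method:

General solution: y = 1/2 + Ce^(-2x)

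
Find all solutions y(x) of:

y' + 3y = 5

Using integrating factor method:

General solution: y = 5/3 + Ce^(-3x)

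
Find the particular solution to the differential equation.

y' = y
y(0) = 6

General solution: y = Ce^x
Applying IC y(0) = 6:
Particular solution: y = 6e^x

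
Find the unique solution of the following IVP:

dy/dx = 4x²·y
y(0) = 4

General solution: y = Ce^(4x³/3)
Applying IC y(0) = 4:
Particular solution: y = 4e^(4x³/3)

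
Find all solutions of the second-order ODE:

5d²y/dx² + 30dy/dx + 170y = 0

Characteristic equation: 5r² + 30r + 170 = 0
Divide by 5: r² + 6r + 34 = 0
Roots: r = -3 ± 5i (complex conjugates)
General solution: y = e^(-3x)(C₁cos(5x) + C₂sin(5x))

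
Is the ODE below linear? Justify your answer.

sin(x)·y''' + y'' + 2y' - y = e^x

Yes. Linear (y and its derivatives appear to the first power only, no products of y terms)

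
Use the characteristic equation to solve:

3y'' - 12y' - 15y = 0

Characteristic equation: 3r² - 12r - 15 = 0
Divide by 3: r² - 4r - 5 = 0
Roots: r = 5, -1 (distinct real)
General solution: y = C₁e^(5x) + C₂e^(-x)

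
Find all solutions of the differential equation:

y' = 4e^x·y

Separating variables and integrating:
ln|y| = 4e^x + C

General solution: y = Ce^(4e^x)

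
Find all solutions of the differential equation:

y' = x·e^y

Separating variables and integrating:
-e^(-y) = x²/2 + C

General solution: y = -ln(C - x²/2)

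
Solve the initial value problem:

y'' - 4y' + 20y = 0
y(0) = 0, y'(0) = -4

General solution: y = e^(2x)(C₁cos(4x) + C₂sin(4x))
Complex roots r = 2 ± 4i
Applying ICs: C₁ = 0, C₂ = -1
Particular solution: y = e^(2x)(-sin(4x))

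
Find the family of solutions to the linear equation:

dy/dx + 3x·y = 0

Using integrating factor method:

General solution: y = Ce^(-3x^2/2)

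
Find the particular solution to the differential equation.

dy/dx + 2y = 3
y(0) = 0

General solution: y = 3/2 + Ce^(-2x)
Applying y(0) = 0: C = 0 - 3/2 = -3/2
Particular solution: y = 3/2 - (3/2)e^(-2x)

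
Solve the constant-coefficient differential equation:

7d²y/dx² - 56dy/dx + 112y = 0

Characteristic equation: 7r² - 56r + 112 = 0
Divide by 7: r² - 8r + 16 = 0
Factored: (r - 4)² = 0
Repeated root: r = 4
General solution: y = (C₁ + C₂x)e^(4x)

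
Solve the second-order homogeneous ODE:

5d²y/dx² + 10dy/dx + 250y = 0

Characteristic equation: 5r² + 10r + 250 = 0
Divide by 5: r² + 2r + 50 = 0
Roots: r = -1 ± 7i (complex conjugates)
General solution: y = e^(-x)(C₁cos(7x) + C₂sin(7x))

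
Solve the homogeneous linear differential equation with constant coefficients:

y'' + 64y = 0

Characteristic equation: r² + 64 = 0
Roots: r = ±8i (complex conjugates)
General solution: y = C₁cos(8x) + C₂sin(8x)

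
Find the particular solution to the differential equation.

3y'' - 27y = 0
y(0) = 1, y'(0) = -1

General solution: y = C₁e^(3x) + C₂e^(-3x)
Applying ICs: C₁ = 1/3, C₂ = 2/3
Particular solution: y = (1/3)e^(3x) + (2/3)e^(-3x)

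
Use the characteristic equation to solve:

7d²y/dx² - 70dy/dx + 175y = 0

Characteristic equation: 7r² - 70r + 175 = 0
Divide by 7: r² - 10r + 25 = 0
Factored: (r - 5)² = 0
Repeated root: r = 5
General solution: y = (C₁ + C₂x)e^(5x)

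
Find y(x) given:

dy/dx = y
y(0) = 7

General solution: y = Ce^x
Applying IC y(0) = 7:
Particular solution: y = 7e^x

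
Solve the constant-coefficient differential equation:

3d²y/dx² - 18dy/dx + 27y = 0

Characteristic equation: 3r² - 18r + 27 = 0
Divide by 3: r² - 6r + 9 = 0
Factored: (r - 3)² = 0
Repeated root: r = 3
General solution: y = (C₁ + C₂x)e^(3x)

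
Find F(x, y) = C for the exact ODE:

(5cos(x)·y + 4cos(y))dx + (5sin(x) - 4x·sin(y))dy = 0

Verify exactness: ∂M/∂y = ∂N/∂x ✓
Find F(x,y) such that ∂F/∂x = M, ∂F/∂y = N
Solution: 5sin(x)·y + 4x·cos(y) = C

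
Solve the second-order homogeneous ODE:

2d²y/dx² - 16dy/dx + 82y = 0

Characteristic equation: 2r² - 16r + 82 = 0
Divide by 2: r² - 8r + 41 = 0
Roots: r = 4 ± 5i (complex conjugates)
General solution: y = e^(4x)(C₁cos(5x) + C₂sin(5x))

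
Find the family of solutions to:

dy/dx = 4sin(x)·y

Separating variables and integrating:
ln|y| = -4cos(x) + C

General solution: y = Ce^(-4cos(x))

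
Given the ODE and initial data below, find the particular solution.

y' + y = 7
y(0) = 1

General solution: y = 7 + Ce^(-x)
Applying y(0) = 1: C = 1 - 7 = -6
Particular solution: y = 7 - 6e^(-x)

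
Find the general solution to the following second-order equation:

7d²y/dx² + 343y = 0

Characteristic equation: 7r² + 343 = 0
Divide by 7: r² + 49 = 0
Roots: r = ±7i (complex conjugates)
General solution: y = C₁cos(7x) + C₂sin(7x)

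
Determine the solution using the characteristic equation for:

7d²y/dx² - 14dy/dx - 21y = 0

Characteristic equation: 7r² - 14r - 21 = 0
Divide by 7: r² - 2r - 3 = 0
Roots: r = 3, -1 (distinct real)
General solution: y = C₁e^(3x) + C₂e^(-x)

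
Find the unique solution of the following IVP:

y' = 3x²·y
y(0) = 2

General solution: y = Ce^(x³)
Applying IC y(0) = 2:
Particular solution: y = 2e^(x³)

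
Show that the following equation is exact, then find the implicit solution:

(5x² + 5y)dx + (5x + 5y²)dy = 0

Verify exactness: ∂M/∂y = ∂N/∂x ✓
Find F(x,y) such that ∂F/∂x = M, ∂F/∂y = N
Solution: 5x³/3 + 5xy + 5y³/3 = C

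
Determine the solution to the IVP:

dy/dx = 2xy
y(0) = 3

General solution: y = Ce^(x²)
Applying IC y(0) = 3:
Particular solution: y = 3e^(x²)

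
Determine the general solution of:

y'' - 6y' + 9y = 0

Characteristic equation: r² - 6r + 9 = 0
Factored: (r - 3)² = 0
Repeated root: r = 3
General solution: y = (C₁ + C₂x)e^(3x)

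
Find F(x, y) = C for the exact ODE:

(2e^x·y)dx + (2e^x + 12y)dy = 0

Verify exactness: ∂M/∂y = ∂N/∂x ✓
Find F(x,y) such that ∂F/∂x = M, ∂F/∂y = N
Solution: 2e^x·y + 6y² = C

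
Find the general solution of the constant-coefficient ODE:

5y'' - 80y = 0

Characteristic equation: 5r² - 80 = 0
Divide by 5: r² - 16 = 0
Roots: r = 4, -4 (distinct real)
General solution: y = C₁e^(4x) + C₂e^(-4x)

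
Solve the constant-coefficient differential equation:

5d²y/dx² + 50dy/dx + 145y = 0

Characteristic equation: 5r² + 50r + 145 = 0
Divide by 5: r² + 10r + 29 = 0
Roots: r = -5 ± 2i (complex conjugates)
General solution: y = e^(-5x)(C₁cos(2x) + C₂sin(2x))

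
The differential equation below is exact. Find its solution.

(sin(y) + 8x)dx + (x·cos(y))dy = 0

Verify exactness: ∂M/∂y = ∂N/∂x ✓
Find F(x,y) such that ∂F/∂x = M, ∂F/∂y = N
Solution: x·sin(y) + 4x² = C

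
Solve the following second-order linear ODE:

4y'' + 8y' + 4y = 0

Characteristic equation: 4r² + 8r + 4 = 0
Divide by 4: r² + 2r + 1 = 0
Factored: (r + 1)² = 0
Repeated root: r = -1
General solution: y = (C₁ + C₂x)e^(-x)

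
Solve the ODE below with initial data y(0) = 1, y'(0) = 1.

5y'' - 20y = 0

General solution: y = C₁e^(2x) + C₂e^(-2x)
Applying ICs: C₁ = 3/4, C₂ = 1/4
Particular solution: y = (3/4)e^(2x) + (1/4)e^(-2x)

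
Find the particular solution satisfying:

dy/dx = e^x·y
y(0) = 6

General solution: y = Ce^(e^x)
Applying IC y(0) = 6:
Particular solution: y = 6e^(e^x - 1)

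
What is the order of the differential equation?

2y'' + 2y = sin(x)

The order is 2 (highest derivative is of order 2).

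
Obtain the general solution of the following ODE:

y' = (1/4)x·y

Separating variables and integrating:
ln|y| = x^2/8 + C

General solution: y = Ce^(x^2/8)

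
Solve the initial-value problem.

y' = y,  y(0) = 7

General solution: y = Ce^x
Applying IC y(0) = 7:
Particular solution: y = 7e^x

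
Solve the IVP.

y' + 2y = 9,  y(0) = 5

General solution: y = 9/2 + Ce^(-2x)
Applying y(0) = 5: C = 5 - 9/2 = 1/2
Particular solution: y = 9/2 + (1/2)e^(-2x)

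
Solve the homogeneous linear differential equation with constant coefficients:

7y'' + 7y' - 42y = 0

Characteristic equation: 7r² + 7r - 42 = 0
Divide by 7: r² + r - 6 = 0
Roots: r = 2, -3 (distinct real)
General solution: y = C₁e^(2x) + C₂e^(-3x)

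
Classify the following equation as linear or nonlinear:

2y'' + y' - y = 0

Linear (y and its derivatives appear to the first power only, no products of y terms)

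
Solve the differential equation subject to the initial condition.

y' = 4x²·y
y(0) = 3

General solution: y = Ce^(4x³/3)
Applying IC y(0) = 3:
Particular solution: y = 3e^(4x³/3)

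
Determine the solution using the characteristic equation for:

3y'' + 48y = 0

Characteristic equation: 3r² + 48 = 0
Divide by 3: r² + 16 = 0
Roots: r = ±4i (complex conjugates)
General solution: y = C₁cos(4x) + C₂sin(4x)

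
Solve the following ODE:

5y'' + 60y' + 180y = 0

Characteristic equation: 5r² + 60r + 180 = 0
Divide by 5: r² + 12r + 36 = 0
Factored: (r + 6)² = 0
Repeated root: r = -6
General solution: y = (C₁ + C₂x)e^(-6x)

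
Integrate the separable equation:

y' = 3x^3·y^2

Separating variables and integrating:
-1/y = 3x^4/4 + C

General solution: y^-1 = (-3/4)x^4 + C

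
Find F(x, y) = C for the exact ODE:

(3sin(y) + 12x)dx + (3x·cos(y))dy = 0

Verify exactness: ∂M/∂y = ∂N/∂x ✓
Find F(x,y) such that ∂F/∂x = M, ∂F/∂y = N
Solution: 3x·sin(y) + 6x² = C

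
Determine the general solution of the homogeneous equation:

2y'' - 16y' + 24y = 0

Characteristic equation: 2r² - 16r + 24 = 0
Divide by 2: r² - 8r + 12 = 0
Roots: r = 2, 6 (distinct real)
General solution: y = C₁e^(2x) + C₂e^(6x)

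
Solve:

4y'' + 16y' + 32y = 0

Characteristic equation: 4r² + 16r + 32 = 0
Divide by 4: r² + 4r + 8 = 0
Roots: r = -2 ± 2i (complex conjugates)
General solution: y = e^(-2x)(C₁cos(2x) + C₂sin(2x))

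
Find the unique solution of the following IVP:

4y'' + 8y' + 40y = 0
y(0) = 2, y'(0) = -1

General solution: y = e^(-x)(C₁cos(3x) + C₂sin(3x))
Complex roots r = -1 ± 3i
Applying ICs: C₁ = 2, C₂ = 1/3
Particular solution: y = e^(-x)(2cos(3x) + (1/3)sin(3x))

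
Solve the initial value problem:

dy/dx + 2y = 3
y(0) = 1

General solution: y = 3/2 + Ce^(-2x)
Applying y(0) = 1: C = 1 - 3/2 = -1/2
Particular solution: y = 3/2 - (1/2)e^(-2x)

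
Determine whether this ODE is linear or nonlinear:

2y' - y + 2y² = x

Nonlinear (y² term)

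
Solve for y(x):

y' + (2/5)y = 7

Using integrating factor method:

General solution: y = 35/2 + Ce^(-2x/5)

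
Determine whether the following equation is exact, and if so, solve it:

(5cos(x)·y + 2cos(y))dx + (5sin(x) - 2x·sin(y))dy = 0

Verify exactness: ∂M/∂y = ∂N/∂x ✓
Find F(x,y) such that ∂F/∂x = M, ∂F/∂y = N
Solution: 5sin(x)·y + 2x·cos(y) = C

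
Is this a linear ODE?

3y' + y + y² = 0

No. Nonlinear (y² term)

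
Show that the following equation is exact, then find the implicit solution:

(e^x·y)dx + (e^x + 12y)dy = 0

Verify exactness: ∂M/∂y = ∂N/∂x ✓
Find F(x,y) such that ∂F/∂x = M, ∂F/∂y = N
Solution: e^x·y + 6y² = C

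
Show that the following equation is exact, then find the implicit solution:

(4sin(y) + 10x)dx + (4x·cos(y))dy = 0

Verify exactness: ∂M/∂y = ∂N/∂x ✓
Find F(x,y) such that ∂F/∂x = M, ∂F/∂y = N
Solution: 4x·sin(y) + 5x² = C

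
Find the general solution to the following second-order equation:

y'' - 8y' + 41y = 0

Characteristic equation: r² - 8r + 41 = 0
Roots: r = 4 ± 5i (complex conjugates)
General solution: y = e^(4x)(C₁cos(5x) + C₂sin(5x))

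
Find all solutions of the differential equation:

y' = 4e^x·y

Separating variables and integrating:
ln|y| = 4e^x + C

General solution: y = Ce^(4e^x)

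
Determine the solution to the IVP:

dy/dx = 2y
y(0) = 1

General solution: y = Ce^(2x)
Applying IC y(0) = 1:
Particular solution: y = e^(2x)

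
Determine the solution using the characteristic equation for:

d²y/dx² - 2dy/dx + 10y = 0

Characteristic equation: r² - 2r + 10 = 0
Roots: r = 1 ± 3i (complex conjugates)
General solution: y = e^x(C₁cos(3x) + C₂sin(3x))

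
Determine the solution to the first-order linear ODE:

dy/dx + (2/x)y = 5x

Using integrating factor method:

General solution: y = (5/4)x^2 + Cx^(-2)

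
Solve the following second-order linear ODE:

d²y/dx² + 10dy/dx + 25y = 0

Characteristic equation: r² + 10r + 25 = 0
Factored: (r + 5)² = 0
Repeated root: r = -5
General solution: y = (C₁ + C₂x)e^(-5x)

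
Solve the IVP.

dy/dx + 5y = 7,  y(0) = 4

General solution: y = 7/5 + Ce^(-5x)
Applying y(0) = 4: C = 4 - 7/5 = 13/5
Particular solution: y = 7/5 + (13/5)e^(-5x)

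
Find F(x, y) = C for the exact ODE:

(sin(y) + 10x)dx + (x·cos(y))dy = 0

Verify exactness: ∂M/∂y = ∂N/∂x ✓
Find F(x,y) such that ∂F/∂x = M, ∂F/∂y = N
Solution: x·sin(y) + 5x² = C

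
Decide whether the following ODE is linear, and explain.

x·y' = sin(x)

Linear (y and its derivatives appear to the first power only, no products of y terms)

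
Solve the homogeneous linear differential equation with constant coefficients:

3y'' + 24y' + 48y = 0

Characteristic equation: 3r² + 24r + 48 = 0
Divide by 3: r² + 8r + 16 = 0
Factored: (r + 4)² = 0
Repeated root: r = -4
General solution: y = (C₁ + C₂x)e^(-4x)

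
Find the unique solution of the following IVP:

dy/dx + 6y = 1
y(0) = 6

General solution: y = 1/6 + Ce^(-6x)
Applying y(0) = 6: C = 6 - 1/6 = 35/6
Particular solution: y = 1/6 + (35/6)e^(-6x)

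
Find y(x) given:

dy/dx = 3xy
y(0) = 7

General solution: y = Ce^(3x²/2)
Applying IC y(0) = 7:
Particular solution: y = 7e^(3x²/2)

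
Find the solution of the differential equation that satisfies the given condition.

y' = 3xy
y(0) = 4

General solution: y = Ce^(3x²/2)
Applying IC y(0) = 4:
Particular solution: y = 4e^(3x²/2)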